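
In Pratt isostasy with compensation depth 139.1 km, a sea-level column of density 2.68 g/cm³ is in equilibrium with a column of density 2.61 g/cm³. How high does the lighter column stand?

3.73 km

ρ_ref D = ρ (D + h) → h = D (ρ_ref − ρ)/ρ.
h = 139.1 km × (2.68 − 2.61)/2.61 = 3.73 km.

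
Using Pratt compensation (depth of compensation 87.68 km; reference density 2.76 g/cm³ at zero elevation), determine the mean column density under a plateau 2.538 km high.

Pratt balance: ρ_ref D = ρ (D + h).
ρ = ρ_ref D/(D + h) = 2.76 × 87.68 km/(87.68 km + 2.538 km) = 2.68 g/cm³.

2.68 g/cm³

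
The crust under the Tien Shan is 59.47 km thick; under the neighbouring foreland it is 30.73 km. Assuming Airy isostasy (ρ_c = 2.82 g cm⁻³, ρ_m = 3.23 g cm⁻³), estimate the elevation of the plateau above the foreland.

3.65 km

Excess crust Δ = 59.47 km − 30.73 km = 28.74 km, split between elevation h and root r with h + r = Δ.
Airy balance ρ_c h = (ρ_m − ρ_c) r gives r = h ρ_c/(ρ_m − ρ_c), so h (1 + ρ_c/(ρ_m − ρ_c)) = Δ, i.e. h = Δ (ρ_m − ρ_c)/ρ_m.
h = 28.74 km × 0.41/3.23 = 3.65 km.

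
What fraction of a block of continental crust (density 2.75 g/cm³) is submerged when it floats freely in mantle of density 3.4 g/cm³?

Submerged fraction = ρ_obj/ρ_fluid = 2.75/3.4 = 0.809.

0.809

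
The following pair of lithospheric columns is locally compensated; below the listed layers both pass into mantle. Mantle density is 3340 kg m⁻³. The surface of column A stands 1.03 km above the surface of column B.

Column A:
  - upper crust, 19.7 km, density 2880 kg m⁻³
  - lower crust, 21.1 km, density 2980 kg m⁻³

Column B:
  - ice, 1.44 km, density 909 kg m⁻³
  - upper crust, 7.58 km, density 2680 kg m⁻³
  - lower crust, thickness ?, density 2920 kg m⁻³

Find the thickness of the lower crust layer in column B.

11.2 km

Take the compensation level at the base of the deeper column (depth z_c below the surface of column A) and equate Σ ρ_i t_i down to z_c; mantle fills any gap and the z_c terms cancel.
Column A: 19.7×2880 + 21.1×2980 + (z_c − 40.8)×3340
Column B: 1.03×0 + 1.44×909 + 7.58×2680 + x×2920 + (z_c − 1.03 − 9.02 − x)×3340
The z_c×3340 term appears on both sides and cancels. Collect the known terms of each column as K = Σ(ρt)_known − 3340 × (depth of known layers): K_A = 119614 − 3340×40.8 = −16658; K_B = 21623.36 − 3340×(1.03 + 9.02) = −11943.64.
Balance: K_A = K_B − x×(3340 − 2920), so x = (K_B − K_A)/(3340 − 2920) = 4714.36/420 = 11.2 km.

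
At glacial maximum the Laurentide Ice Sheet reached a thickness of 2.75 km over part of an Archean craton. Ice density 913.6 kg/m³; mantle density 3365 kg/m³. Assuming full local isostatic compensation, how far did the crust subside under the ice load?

Balancing pressure at the compensation depth: the ice load ρ_ice t is balanced by mantle displaced below, ρ_m s.
s = t ρ_ice / ρ_m = 2.75 km × 913.6/3365 = 0.747 km.

0.747 km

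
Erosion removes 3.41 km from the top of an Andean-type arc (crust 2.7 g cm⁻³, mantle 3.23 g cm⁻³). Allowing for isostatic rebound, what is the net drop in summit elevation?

0.56 km

Rebound u = e ρ_c/ρ_m = 3.41 km × 2.7/3.23 = 2.85 km.
Net surface drop = e − u = 3.41 km − 2.85 km = e (ρ_m − ρ_c)/ρ_m = 0.56 km.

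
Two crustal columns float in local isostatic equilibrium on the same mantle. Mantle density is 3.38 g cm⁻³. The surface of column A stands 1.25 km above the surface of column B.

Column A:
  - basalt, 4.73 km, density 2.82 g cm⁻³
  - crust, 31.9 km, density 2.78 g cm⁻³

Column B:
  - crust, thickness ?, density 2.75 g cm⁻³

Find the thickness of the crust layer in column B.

27.9 km

Take the compensation level at the base of the deeper column (depth z_c below the surface of column A) and equate Σ ρ_i t_i down to z_c; mantle fills any gap and the z_c terms cancel.
Column A: 4.73×2.82 + 31.9×2.78 + (z_c − 36.63)×3.38
Column B: 1.25×0 + x×2.75 + (z_c − 1.25 − 0 − x)×3.38
The z_c×3.38 term appears on both sides and cancels. Collect the known terms of each column as K = Σ(ρt)_known − 3.38 × (depth of known layers): K_A = 102.0206 − 3.38×36.63 = −21.7888; K_B = 0 − 3.38×(1.25 + 0) = −4.225.
Balance: K_A = K_B − x×(3.38 − 2.75), so x = (K_B − K_A)/(3.38 − 2.75) = 17.5638/0.63 = 27.9 km.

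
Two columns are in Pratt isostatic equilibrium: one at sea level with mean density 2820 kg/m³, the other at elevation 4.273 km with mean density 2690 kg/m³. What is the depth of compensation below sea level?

88.4 km

ρ_ref D = ρ (D + h) → D (ρ_ref − ρ) = ρ h.
D = ρ h/(ρ_ref − ρ) = 2690 × 4.273 km/(2820 − 2690) = 88.4 km.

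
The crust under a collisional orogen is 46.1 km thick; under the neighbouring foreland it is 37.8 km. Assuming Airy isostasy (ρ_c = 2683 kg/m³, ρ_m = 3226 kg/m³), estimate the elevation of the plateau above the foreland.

1.4 km

Excess crust Δ = 46.1 km − 37.8 km = 8.3 km, split between elevation h and root r with h + r = Δ.
Airy balance ρ_c h = (ρ_m − ρ_c) r gives r = h ρ_c/(ρ_m − ρ_c), so h (1 + ρ_c/(ρ_m − ρ_c)) = Δ, i.e. h = Δ (ρ_m − ρ_c)/ρ_m.
h = 8.3 km × 543/3226 = 1.4 km.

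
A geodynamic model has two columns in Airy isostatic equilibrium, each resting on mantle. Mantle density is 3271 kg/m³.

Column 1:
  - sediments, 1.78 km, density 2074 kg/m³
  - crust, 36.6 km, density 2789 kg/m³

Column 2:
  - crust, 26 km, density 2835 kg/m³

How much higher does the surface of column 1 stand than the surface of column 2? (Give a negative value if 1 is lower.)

For any compensation level in the mantle, the mantle terms cancel and isostasy reduces to e = (Σt_1 − Σt_2) − (Σ(ρt)_1 − Σ(ρt)_2) / ρ_m.
Σt_1 = 38.38 km; Σt_2 = 26 km; Σ(ρt)_1 = 105769.12; Σ(ρt)_2 = 73710 (in km·kg/m³).
e = (38.38 − 26) − (105769.12 − 73710) / 3271 = 2.58 km.

2.58 km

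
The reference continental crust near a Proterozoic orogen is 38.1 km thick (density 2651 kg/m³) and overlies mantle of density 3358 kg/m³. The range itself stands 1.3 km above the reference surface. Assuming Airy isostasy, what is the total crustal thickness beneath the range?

Root depth r = h ρ_c / (ρ_m − ρ_c) = 1.3 km × 2651 / 707 = 4.875 km.
Total thickness = T + h + r = 38.1 km + 1.3 km + 4.875 km = 44.3 km.

44.3 km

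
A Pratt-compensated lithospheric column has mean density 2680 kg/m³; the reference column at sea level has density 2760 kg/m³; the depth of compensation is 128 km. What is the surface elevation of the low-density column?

ρ_ref D = ρ (D + h) → h = D (ρ_ref − ρ)/ρ.
h = 128 km × (2760 − 2680)/2680 = 3.82 km.

3.82 km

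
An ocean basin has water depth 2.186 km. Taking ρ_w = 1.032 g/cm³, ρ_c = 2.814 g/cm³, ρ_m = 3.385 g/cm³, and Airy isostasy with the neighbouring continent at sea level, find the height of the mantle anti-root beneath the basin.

6.82 km

Balancing pressure at the compensation depth: replacing crust with seawater at the top is compensated by replacing crust with mantle at the base: d (ρ_c − ρ_w) = a (ρ_m − ρ_c).
a = d (ρ_c − ρ_w)/(ρ_m − ρ_c) = 2.186 km × 1.782/0.571 = 6.82 km.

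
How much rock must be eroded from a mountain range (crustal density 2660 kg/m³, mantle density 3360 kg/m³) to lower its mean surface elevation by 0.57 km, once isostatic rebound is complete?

2.74 km

Net drop Δ = e − u = e − e ρ_c/ρ_m = e (ρ_m − ρ_c)/ρ_m.
e = Δ ρ_m/(ρ_m − ρ_c) = 0.57 km × 3360/700 = 2.74 km.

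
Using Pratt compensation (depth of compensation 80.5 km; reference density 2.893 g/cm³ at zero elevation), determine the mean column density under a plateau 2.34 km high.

Pratt balance: ρ_ref D = ρ (D + h).
ρ = ρ_ref D/(D + h) = 2.893 × 80.5 km/(80.5 km + 2.34 km) = 2.81 g/cm³.

2.81 g/cm³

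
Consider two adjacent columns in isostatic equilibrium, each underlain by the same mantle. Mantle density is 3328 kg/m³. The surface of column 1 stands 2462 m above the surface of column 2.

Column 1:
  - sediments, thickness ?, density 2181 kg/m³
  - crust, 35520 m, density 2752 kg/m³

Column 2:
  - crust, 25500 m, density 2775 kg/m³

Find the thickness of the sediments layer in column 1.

1600 m

Take the compensation level at the base of the deeper column (depth z_c below the surface of column 1) and equate Σ ρ_i t_i down to z_c; mantle fills any gap and the z_c terms cancel.
Column 1: x×2181 + 35520×2752 + (z_c − 35520 − x)×3328
Column 2: 2462×0 + 25500×2775 + (z_c − 2462 − 25500)×3328
The z_c×3328 term appears on both sides and cancels. Collect the known terms of each column as K = Σ(ρt)_known − 3328 × (depth of known layers): K_1 = 97751040 − 3328×35520 = −20459520; K_2 = 70762500 − 3328×(2462 + 25500) = −22295036.
Balance: K_1 − x×(3328 − 2181) = K_2, so x = (K_1 − K_2)/(3328 − 2181) = 1835520/1147 = 1600 m.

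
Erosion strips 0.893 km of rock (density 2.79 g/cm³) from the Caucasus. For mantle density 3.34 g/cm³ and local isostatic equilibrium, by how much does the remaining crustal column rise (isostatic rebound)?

Unloading: uplift u = e ρ_c/ρ_m = 0.893 km × 2.79/3.34 = 0.746 km.

0.746 km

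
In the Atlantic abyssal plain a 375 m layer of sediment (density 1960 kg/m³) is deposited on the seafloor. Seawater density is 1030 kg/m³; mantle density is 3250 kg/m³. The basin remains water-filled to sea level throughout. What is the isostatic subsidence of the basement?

157 m

Submarine loading: the sediment displaces seawater, and the subsidence is in turn flooded, so s (ρ_m − ρ_w) = t (ρ_sed − ρ_w).
s = 375 m × (1960 − 1030) / (3250 − 1030) = 157 m.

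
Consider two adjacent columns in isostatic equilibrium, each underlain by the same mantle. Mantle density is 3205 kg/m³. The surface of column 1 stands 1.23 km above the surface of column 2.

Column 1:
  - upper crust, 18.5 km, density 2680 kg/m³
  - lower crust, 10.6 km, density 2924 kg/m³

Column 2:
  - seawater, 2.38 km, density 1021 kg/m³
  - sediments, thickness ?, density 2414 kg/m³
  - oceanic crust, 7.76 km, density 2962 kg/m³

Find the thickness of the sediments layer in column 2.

Take the compensation level at the base of the deeper column (depth z_c below the surface of column 1) and equate Σ ρ_i t_i down to z_c; mantle fills any gap and the z_c terms cancel.
Column 1: 18.5×2680 + 10.6×2924 + (z_c − 29.1)×3205
Column 2: 1.23×0 + 2.38×1021 + x×2414 + 7.76×2962 + (z_c − 1.23 − 10.14 − x)×3205
The z_c×3205 term appears on both sides and cancels. Collect the known terms of each column as K = Σ(ρt)_known − 3205 × (depth of known layers): K_1 = 80574.4 − 3205×29.1 = −12691.1; K_2 = 25415.1 − 3205×(1.23 + 10.14) = −11025.75.
Balance: K_1 = K_2 − x×(3205 − 2414), so x = (K_2 − K_1)/(3205 − 2414) = 1665.35/791 = 2.11 km.

2.11 km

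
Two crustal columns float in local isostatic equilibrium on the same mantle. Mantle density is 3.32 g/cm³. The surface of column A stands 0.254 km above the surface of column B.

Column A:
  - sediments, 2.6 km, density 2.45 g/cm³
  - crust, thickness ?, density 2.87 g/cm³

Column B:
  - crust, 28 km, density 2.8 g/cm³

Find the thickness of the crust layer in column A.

Take the compensation level at the base of the deeper column (depth z_c below the surface of column A) and equate Σ ρ_i t_i down to z_c; mantle fills any gap and the z_c terms cancel.
Column A: 2.6×2.45 + x×2.87 + (z_c − 2.6 − x)×3.32
Column B: 0.254×0 + 28×2.8 + (z_c − 0.254 − 28)×3.32
The z_c×3.32 term appears on both sides and cancels. Collect the known terms of each column as K = Σ(ρt)_known − 3.32 × (depth of known layers): K_A = 6.37 − 3.32×2.6 = −2.262; K_B = 78.4 − 3.32×(0.254 + 28) = −15.40328.
Balance: K_A − x×(3.32 − 2.87) = K_B, so x = (K_A − K_B)/(3.32 − 2.87) = 13.1413/0.45 = 29.2 km.

29.2 km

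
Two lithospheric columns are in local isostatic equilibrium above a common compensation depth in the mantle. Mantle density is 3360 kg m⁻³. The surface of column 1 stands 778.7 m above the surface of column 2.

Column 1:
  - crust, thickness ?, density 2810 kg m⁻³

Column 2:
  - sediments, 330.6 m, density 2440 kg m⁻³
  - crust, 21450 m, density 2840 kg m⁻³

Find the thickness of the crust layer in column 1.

25600 m

Take the compensation level at the base of the deeper column (depth z_c below the surface of column 1) and equate Σ ρ_i t_i down to z_c; mantle fills any gap and the z_c terms cancel.
Column 1: x×2810 + (z_c − 0 − x)×3360
Column 2: 778.7×0 + 330.6×2440 + 21450×2840 + (z_c − 778.7 − 21780.6)×3360
The z_c×3360 term appears on both sides and cancels. Collect the known terms of each column as K = Σ(ρt)_known − 3360 × (depth of known layers): K_1 = 0 − 3360×0 = 0; K_2 = 61724664 − 3360×(778.7 + 21780.6) = −14074584.
Balance: K_1 − x×(3360 − 2810) = K_2, so x = (K_1 − K_2)/(3360 − 2810) = 14074600/550 = 25600 m.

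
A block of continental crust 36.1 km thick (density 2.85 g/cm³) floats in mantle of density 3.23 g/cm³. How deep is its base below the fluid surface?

Draft d = t ρ_obj/ρ_fluid = 36.1 km × 2.85/3.23 = 31.9 km.

31.9 km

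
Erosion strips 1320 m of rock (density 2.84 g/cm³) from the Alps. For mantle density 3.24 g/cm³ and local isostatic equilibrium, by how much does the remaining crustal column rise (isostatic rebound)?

1160 m

Unloading: uplift u = e ρ_c/ρ_m = 1320 m × 2.84/3.24 = 1160 m.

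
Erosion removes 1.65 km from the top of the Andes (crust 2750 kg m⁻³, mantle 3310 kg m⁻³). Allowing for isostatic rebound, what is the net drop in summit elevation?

0.279 km

Rebound u = e ρ_c/ρ_m = 1.65 km × 2750/3310 = 1.371 km.
Net surface drop = e − u = 1.65 km − 1.371 km = e (ρ_m − ρ_c)/ρ_m = 0.279 km.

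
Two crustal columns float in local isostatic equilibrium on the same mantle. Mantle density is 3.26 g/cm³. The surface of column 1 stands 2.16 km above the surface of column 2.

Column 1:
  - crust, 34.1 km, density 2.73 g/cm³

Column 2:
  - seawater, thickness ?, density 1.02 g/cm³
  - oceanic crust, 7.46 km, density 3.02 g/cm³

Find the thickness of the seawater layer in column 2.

4.13 km

Take the compensation level at the base of the deeper column (depth z_c below the surface of column 1) and equate Σ ρ_i t_i down to z_c; mantle fills any gap and the z_c terms cancel.
Column 1: 34.1×2.73 + (z_c − 34.1)×3.26
Column 2: 2.16×0 + x×1.02 + 7.46×3.02 + (z_c − 2.16 − 7.46 − x)×3.26
The z_c×3.26 term appears on both sides and cancels. Collect the known terms of each column as K = Σ(ρt)_known − 3.26 × (depth of known layers): K_1 = 93.093 − 3.26×34.1 = −18.073; K_2 = 22.5292 − 3.26×(2.16 + 7.46) = −8.832.
Balance: K_1 = K_2 − x×(3.26 − 1.02), so x = (K_2 − K_1)/(3.26 − 1.02) = 9.241/2.24 = 4.13 km.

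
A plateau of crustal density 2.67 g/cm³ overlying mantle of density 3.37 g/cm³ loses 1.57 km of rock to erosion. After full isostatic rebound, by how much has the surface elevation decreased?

Rebound u = e ρ_c/ρ_m = 1.57 km × 2.67/3.37 = 1.244 km.
Net surface drop = e − u = 1.57 km − 1.244 km = e (ρ_m − ρ_c)/ρ_m = 0.326 km.

0.326 km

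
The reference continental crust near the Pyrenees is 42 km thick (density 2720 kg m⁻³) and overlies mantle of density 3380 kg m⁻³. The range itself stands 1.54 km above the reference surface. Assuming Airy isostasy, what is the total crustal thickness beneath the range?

49.9 km

Root depth r = h ρ_c / (ρ_m − ρ_c) = 1.54 km × 2720 / 660 = 6.347 km.
Total thickness = T + h + r = 42 km + 1.54 km + 6.347 km = 49.9 km.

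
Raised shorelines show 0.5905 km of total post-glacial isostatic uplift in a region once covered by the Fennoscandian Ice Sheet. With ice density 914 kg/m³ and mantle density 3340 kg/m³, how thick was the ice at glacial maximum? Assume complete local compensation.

u = t ρ_ice/ρ_m → t = u ρ_m/ρ_ice = 0.5905 km × 3340/914 = 2.16 km.

2.16 km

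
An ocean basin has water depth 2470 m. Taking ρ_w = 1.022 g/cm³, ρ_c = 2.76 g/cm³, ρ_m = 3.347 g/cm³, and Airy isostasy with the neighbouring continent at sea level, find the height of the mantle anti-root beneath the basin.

7310 m

Equating mass per unit area of the two columns: replacing crust with seawater at the top is compensated by replacing crust with mantle at the base: d (ρ_c − ρ_w) = a (ρ_m − ρ_c).
a = d (ρ_c − ρ_w)/(ρ_m − ρ_c) = 2470 m × 1.738/0.587 = 7310 m.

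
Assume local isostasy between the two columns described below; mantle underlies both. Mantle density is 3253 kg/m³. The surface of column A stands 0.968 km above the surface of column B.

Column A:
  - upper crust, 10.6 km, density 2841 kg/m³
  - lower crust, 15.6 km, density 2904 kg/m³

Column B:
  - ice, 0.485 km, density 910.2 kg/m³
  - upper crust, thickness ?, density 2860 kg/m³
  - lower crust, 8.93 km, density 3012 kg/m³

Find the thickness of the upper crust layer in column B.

Take the compensation level at the base of the deeper column (depth z_c below the surface of column A) and equate Σ ρ_i t_i down to z_c; mantle fills any gap and the z_c terms cancel.
Column A: 10.6×2841 + 15.6×2904 + (z_c − 26.2)×3253
Column B: 0.968×0 + 0.485×910.2 + x×2860 + 8.93×3012 + (z_c − 0.968 − 9.415 − x)×3253
The z_c×3253 term appears on both sides and cancels. Collect the known terms of each column as K = Σ(ρt)_known − 3253 × (depth of known layers): K_A = 75417 − 3253×26.2 = −9811.6; K_B = 27338.607 − 3253×(0.968 + 9.415) = −6437.292.
Balance: K_A = K_B − x×(3253 − 2860), so x = (K_B − K_A)/(3253 − 2860) = 3374.31/393 = 8.59 km.

8.59 km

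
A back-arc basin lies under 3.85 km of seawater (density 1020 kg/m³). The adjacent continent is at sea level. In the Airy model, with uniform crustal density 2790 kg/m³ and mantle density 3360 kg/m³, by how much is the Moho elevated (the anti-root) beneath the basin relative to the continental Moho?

12 km

Balancing pressure at the compensation depth: replacing crust with seawater at the top is compensated by replacing crust with mantle at the base: d (ρ_c − ρ_w) = a (ρ_m − ρ_c).
a = d (ρ_c − ρ_w)/(ρ_m − ρ_c) = 3.85 km × 1770/570 = 12 km.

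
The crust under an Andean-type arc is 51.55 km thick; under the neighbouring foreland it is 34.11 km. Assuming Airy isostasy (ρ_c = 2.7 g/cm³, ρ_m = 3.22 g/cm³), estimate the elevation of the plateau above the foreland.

2.82 km

Excess crust Δ = 51.55 km − 34.11 km = 17.44 km, split between elevation h and root r with h + r = Δ.
Airy balance ρ_c h = (ρ_m − ρ_c) r gives r = h ρ_c/(ρ_m − ρ_c), so h (1 + ρ_c/(ρ_m − ρ_c)) = Δ, i.e. h = Δ (ρ_m − ρ_c)/ρ_m.
h = 17.44 km × 0.52/3.22 = 2.82 km.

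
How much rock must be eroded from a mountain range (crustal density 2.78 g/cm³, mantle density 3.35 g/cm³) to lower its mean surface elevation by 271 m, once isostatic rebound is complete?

1590 m

Net drop Δ = e − u = e − e ρ_c/ρ_m = e (ρ_m − ρ_c)/ρ_m.
e = Δ ρ_m/(ρ_m − ρ_c) = 271 m × 3.35/0.57 = 1590 m.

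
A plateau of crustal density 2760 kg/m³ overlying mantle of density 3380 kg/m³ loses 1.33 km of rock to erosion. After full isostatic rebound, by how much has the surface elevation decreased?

0.244 km

Rebound u = e ρ_c/ρ_m = 1.33 km × 2760/3380 = 1.086 km.
Net surface drop = e − u = 1.33 km − 1.086 km = e (ρ_m − ρ_c)/ρ_m = 0.244 km.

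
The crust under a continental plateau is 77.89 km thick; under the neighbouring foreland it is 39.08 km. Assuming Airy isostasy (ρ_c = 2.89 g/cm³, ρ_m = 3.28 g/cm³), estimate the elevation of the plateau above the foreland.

Excess crust Δ = 77.89 km − 39.08 km = 38.81 km, split between elevation h and root r with h + r = Δ.
Airy balance ρ_c h = (ρ_m − ρ_c) r gives r = h ρ_c/(ρ_m − ρ_c), so h (1 + ρ_c/(ρ_m − ρ_c)) = Δ, i.e. h = Δ (ρ_m − ρ_c)/ρ_m.
h = 38.81 km × 0.39/3.28 = 4.61 km.

4.61 km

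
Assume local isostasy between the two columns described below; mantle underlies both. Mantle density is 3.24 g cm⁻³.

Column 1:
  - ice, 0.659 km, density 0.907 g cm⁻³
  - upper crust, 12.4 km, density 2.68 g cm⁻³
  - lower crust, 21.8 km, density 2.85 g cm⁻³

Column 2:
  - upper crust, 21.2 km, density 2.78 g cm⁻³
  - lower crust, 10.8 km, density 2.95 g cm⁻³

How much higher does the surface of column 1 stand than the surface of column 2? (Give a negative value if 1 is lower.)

For any compensation level in the mantle, the mantle terms cancel and isostasy reduces to e = (Σt_1 − Σt_2) − (Σ(ρt)_1 − Σ(ρt)_2) / ρ_m.
Σt_1 = 34.859 km; Σt_2 = 32 km; Σ(ρt)_1 = 95.959713; Σ(ρt)_2 = 90.796 (in km·g cm⁻³).
e = (34.859 − 32) − (95.959713 − 90.796) / 3.24 = 1.27 km.

1.27 km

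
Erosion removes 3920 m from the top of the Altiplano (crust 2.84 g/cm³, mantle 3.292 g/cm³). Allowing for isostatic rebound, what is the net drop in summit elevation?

538 m

Rebound u = e ρ_c/ρ_m = 3920 m × 2.84/3.292 = 3382 m.
Net surface drop = e − u = 3920 m − 3382 m = e (ρ_m − ρ_c)/ρ_m = 538 m.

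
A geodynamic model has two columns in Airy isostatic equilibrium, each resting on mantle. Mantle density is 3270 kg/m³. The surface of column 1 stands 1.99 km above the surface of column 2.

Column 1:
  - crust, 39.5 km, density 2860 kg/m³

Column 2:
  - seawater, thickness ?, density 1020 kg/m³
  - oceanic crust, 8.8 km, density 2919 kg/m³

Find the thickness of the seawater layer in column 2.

Take the compensation level at the base of the deeper column (depth z_c below the surface of column 1) and equate Σ ρ_i t_i down to z_c; mantle fills any gap and the z_c terms cancel.
Column 1: 39.5×2860 + (z_c − 39.5)×3270
Column 2: 1.99×0 + x×1020 + 8.8×2919 + (z_c − 1.99 − 8.8 − x)×3270
The z_c×3270 term appears on both sides and cancels. Collect the known terms of each column as K = Σ(ρt)_known − 3270 × (depth of known layers): K_1 = 112970 − 3270×39.5 = −16195; K_2 = 25687.2 − 3270×(1.99 + 8.8) = −9596.1.
Balance: K_1 = K_2 − x×(3270 − 1020), so x = (K_2 − K_1)/(3270 − 1020) = 6598.9/2250 = 2.93 km.

2.93 km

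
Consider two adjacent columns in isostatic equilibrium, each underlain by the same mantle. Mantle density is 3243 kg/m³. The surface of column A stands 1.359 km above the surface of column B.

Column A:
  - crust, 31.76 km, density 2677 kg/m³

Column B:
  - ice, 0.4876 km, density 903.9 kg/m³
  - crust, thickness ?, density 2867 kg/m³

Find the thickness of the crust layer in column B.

Take the compensation level at the base of the deeper column (depth z_c below the surface of column A) and equate Σ ρ_i t_i down to z_c; mantle fills any gap and the z_c terms cancel.
Column A: 31.76×2677 + (z_c − 31.76)×3243
Column B: 1.359×0 + 0.4876×903.9 + x×2867 + (z_c − 1.359 − 0.4876 − x)×3243
The z_c×3243 term appears on both sides and cancels. Collect the known terms of each column as K = Σ(ρt)_known − 3243 × (depth of known layers): K_A = 85021.52 − 3243×31.76 = −17976.16; K_B = 440.74164 − 3243×(1.359 + 0.4876) = −5547.78216.
Balance: K_A = K_B − x×(3243 − 2867), so x = (K_B − K_A)/(3243 − 2867) = 12428.4/376 = 33.1 km.

33.1 km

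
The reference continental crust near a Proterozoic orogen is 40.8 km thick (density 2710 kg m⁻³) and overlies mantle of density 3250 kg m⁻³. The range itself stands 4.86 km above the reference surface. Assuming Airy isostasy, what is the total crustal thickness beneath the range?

70 km

Root depth r = h ρ_c / (ρ_m − ρ_c) = 4.86 km × 2710 / 540 = 24.39 km.
Total thickness = T + h + r = 40.8 km + 4.86 km + 24.39 km = 70 km.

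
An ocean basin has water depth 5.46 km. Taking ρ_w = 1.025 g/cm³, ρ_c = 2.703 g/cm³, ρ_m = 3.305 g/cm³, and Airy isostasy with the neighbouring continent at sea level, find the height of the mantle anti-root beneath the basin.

15.2 km

For local isostatic compensation: replacing crust with seawater at the top is compensated by replacing crust with mantle at the base: d (ρ_c − ρ_w) = a (ρ_m − ρ_c).
a = d (ρ_c − ρ_w)/(ρ_m − ρ_c) = 5.46 km × 1.678/0.602 = 15.2 km.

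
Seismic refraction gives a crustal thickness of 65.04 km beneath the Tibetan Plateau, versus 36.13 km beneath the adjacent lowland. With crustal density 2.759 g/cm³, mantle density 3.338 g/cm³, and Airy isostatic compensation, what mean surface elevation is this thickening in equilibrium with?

Excess crust Δ = 65.04 km − 36.13 km = 28.91 km, split between elevation h and root r with h + r = Δ.
Airy balance ρ_c h = (ρ_m − ρ_c) r gives r = h ρ_c/(ρ_m − ρ_c), so h (1 + ρ_c/(ρ_m − ρ_c)) = Δ, i.e. h = Δ (ρ_m − ρ_c)/ρ_m.
h = 28.91 km × 0.579/3.338 = 5.01 km.

5.01 km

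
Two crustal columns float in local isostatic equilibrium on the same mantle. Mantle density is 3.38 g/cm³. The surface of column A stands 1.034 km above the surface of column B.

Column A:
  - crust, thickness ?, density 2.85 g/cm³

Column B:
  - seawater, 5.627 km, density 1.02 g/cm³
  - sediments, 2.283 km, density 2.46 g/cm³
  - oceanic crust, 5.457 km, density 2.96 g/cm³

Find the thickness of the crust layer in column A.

39.9 km

Take the compensation level at the base of the deeper column (depth z_c below the surface of column A) and equate Σ ρ_i t_i down to z_c; mantle fills any gap and the z_c terms cancel.
Column A: x×2.85 + (z_c − 0 − x)×3.38
Column B: 1.034×0 + 5.627×1.02 + 2.283×2.46 + 5.457×2.96 + (z_c − 1.034 − 13.367)×3.38
The z_c×3.38 term appears on both sides and cancels. Collect the known terms of each column as K = Σ(ρt)_known − 3.38 × (depth of known layers): K_A = 0 − 3.38×0 = 0; K_B = 27.50844 − 3.38×(1.034 + 13.367) = −21.16694.
Balance: K_A − x×(3.38 − 2.85) = K_B, so x = (K_A − K_B)/(3.38 − 2.85) = 21.1669/0.53 = 39.9 km.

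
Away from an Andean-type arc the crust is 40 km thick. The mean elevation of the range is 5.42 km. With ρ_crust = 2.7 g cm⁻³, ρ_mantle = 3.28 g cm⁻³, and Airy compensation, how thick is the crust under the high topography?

Root depth r = h ρ_c / (ρ_m − ρ_c) = 5.42 km × 2.7 / 0.58 = 25.23 km.
Total thickness = T + h + r = 40 km + 5.42 km + 25.23 km = 70.7 km.

70.7 km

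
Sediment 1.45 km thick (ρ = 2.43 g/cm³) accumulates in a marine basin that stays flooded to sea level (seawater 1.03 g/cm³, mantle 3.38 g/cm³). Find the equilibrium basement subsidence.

0.864 km

Submarine loading: the sediment displaces seawater, and the subsidence is in turn flooded, so s (ρ_m − ρ_w) = t (ρ_sed − ρ_w).
s = 1.45 km × (2.43 − 1.03) / (3.38 − 1.03) = 0.864 km.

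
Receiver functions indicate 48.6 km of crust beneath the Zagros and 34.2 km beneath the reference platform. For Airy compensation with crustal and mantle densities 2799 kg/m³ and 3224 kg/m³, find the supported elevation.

1.9 km

Excess crust Δ = 48.6 km − 34.2 km = 14.4 km, split between elevation h and root r with h + r = Δ.
Airy balance ρ_c h = (ρ_m − ρ_c) r gives r = h ρ_c/(ρ_m − ρ_c), so h (1 + ρ_c/(ρ_m − ρ_c)) = Δ, i.e. h = Δ (ρ_m − ρ_c)/ρ_m.
h = 14.4 km × 425/3224 = 1.9 km.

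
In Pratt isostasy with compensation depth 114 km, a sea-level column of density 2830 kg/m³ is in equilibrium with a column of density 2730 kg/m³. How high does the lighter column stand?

ρ_ref D = ρ (D + h) → h = D (ρ_ref − ρ)/ρ.
h = 114 km × (2830 − 2730)/2730 = 4.18 km.

4.18 km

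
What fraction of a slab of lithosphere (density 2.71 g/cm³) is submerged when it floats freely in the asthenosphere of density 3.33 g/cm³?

0.814

Submerged fraction = ρ_obj/ρ_fluid = 2.71/3.33 = 0.814.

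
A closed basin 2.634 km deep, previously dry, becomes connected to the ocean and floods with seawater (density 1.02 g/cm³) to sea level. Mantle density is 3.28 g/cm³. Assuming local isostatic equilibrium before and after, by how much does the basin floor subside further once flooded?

After flooding the water column is d + s deep. Its weight must equal the weight of mantle displaced by the extra subsidence s: (d + s) ρ_w = s ρ_m.
s = d ρ_w / (ρ_m − ρ_w) = 2.634 km × 1.02/(3.28 − 1.02) = 1.19 km.

1.19 km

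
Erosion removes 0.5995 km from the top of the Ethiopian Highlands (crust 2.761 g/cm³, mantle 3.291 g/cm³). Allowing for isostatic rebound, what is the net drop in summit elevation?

0.0965 km

Rebound u = e ρ_c/ρ_m = 0.5995 km × 2.761/3.291 = 0.503 km.
Net surface drop = e − u = 0.5995 km − 0.503 km = e (ρ_m − ρ_c)/ρ_m = 0.0965 km.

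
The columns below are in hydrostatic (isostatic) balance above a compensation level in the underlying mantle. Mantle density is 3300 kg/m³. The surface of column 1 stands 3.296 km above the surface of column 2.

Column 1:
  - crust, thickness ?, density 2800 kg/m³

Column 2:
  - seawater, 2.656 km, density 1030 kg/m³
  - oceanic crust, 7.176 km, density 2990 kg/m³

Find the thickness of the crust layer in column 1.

38.3 km

Take the compensation level at the base of the deeper column (depth z_c below the surface of column 1) and equate Σ ρ_i t_i down to z_c; mantle fills any gap and the z_c terms cancel.
Column 1: x×2800 + (z_c − 0 − x)×3300
Column 2: 3.296×0 + 2.656×1030 + 7.176×2990 + (z_c − 3.296 − 9.832)×3300
The z_c×3300 term appears on both sides and cancels. Collect the known terms of each column as K = Σ(ρt)_known − 3300 × (depth of known layers): K_1 = 0 − 3300×0 = 0; K_2 = 24191.92 − 3300×(3.296 + 9.832) = −19130.48.
Balance: K_1 − x×(3300 − 2800) = K_2, so x = (K_1 − K_2)/(3300 − 2800) = 19130.5/500 = 38.3 km.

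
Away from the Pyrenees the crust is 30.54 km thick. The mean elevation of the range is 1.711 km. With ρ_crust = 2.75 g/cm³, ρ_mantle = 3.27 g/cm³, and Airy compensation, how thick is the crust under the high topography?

41.3 km

Root depth r = h ρ_c / (ρ_m − ρ_c) = 1.711 km × 2.75 / 0.52 = 9.049 km.
Total thickness = T + h + r = 30.54 km + 1.711 km + 9.049 km = 41.3 km.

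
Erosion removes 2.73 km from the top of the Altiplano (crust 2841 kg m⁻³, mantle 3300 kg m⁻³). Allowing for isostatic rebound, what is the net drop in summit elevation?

0.38 km

Rebound u = e ρ_c/ρ_m = 2.73 km × 2841/3300 = 2.35 km.
Net surface drop = e − u = 2.73 km − 2.35 km = e (ρ_m − ρ_c)/ρ_m = 0.38 km.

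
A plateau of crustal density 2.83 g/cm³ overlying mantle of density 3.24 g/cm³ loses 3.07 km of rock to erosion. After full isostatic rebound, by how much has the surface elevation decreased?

0.388 km

Rebound u = e ρ_c/ρ_m = 3.07 km × 2.83/3.24 = 2.682 km.
Net surface drop = e − u = 3.07 km − 2.682 km = e (ρ_m − ρ_c)/ρ_m = 0.388 km.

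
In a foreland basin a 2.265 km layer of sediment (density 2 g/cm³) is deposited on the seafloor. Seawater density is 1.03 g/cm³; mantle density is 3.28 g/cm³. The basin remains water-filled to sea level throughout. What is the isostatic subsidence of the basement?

0.976 km

Submarine loading: the sediment displaces seawater, and the subsidence is in turn flooded, so s (ρ_m − ρ_w) = t (ρ_sed − ρ_w).
s = 2.265 km × (2 − 1.03) / (3.28 − 1.03) = 0.976 km.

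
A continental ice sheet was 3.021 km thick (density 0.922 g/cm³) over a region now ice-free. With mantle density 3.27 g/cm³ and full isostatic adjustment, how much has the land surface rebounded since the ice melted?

0.852 km

Removing the load lets mantle flow back in; uplift u satisfies ρ_ice t = ρ_m u.
u = t ρ_ice/ρ_m = 3.021 km × 0.922/3.27 = 0.852 km.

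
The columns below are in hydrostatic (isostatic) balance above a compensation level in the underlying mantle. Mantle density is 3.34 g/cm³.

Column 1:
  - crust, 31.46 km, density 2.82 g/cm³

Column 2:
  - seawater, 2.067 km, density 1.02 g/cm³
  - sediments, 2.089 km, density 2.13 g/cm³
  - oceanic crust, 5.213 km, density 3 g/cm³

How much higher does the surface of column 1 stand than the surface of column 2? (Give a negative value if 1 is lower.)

2.17 km

For any compensation level in the mantle, the mantle terms cancel and isostasy reduces to e = (Σt_1 − Σt_2) − (Σ(ρt)_1 − Σ(ρt)_2) / ρ_m.
Σt_1 = 31.46 km; Σt_2 = 9.369 km; Σ(ρt)_1 = 88.7172; Σ(ρt)_2 = 22.19691 (in km·g/cm³).
e = (31.46 − 9.369) − (88.7172 − 22.19691) / 3.34 = 2.17 km.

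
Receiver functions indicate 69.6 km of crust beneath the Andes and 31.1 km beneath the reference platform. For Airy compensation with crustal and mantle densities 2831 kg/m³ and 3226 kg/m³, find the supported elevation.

4.71 km

Excess crust Δ = 69.6 km − 31.1 km = 38.5 km, split between elevation h and root r with h + r = Δ.
Airy balance ρ_c h = (ρ_m − ρ_c) r gives r = h ρ_c/(ρ_m − ρ_c), so h (1 + ρ_c/(ρ_m − ρ_c)) = Δ, i.e. h = Δ (ρ_m − ρ_c)/ρ_m.
h = 38.5 km × 395/3226 = 4.71 km.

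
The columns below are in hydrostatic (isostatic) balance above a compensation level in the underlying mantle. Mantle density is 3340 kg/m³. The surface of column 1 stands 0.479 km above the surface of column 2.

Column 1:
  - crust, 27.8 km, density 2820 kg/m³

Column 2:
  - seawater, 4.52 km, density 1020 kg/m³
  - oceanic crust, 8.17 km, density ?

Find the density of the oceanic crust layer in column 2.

3050 kg/m³

Take the compensation level at the base of the deeper column (depth z_c below the surface of column 1) and equate Σ ρ_i t_i down to z_c; mantle fills any gap and the z_c terms cancel.
Column 1: 27.8×2820 + (z_c − 27.8)×3340
Column 2: 0.479×0 + 4.52×1020 + 8.17×ρ + (z_c − 0.479 − 12.69)×3340
The z_c×3340 term appears on both sides and cancels. Collect the known terms of each column as K = Σ(ρt)_known − 3340 × (depth of known layers): K_1 = 78396 − 3340×27.8 = −14456; K_2 = 4610.4 − 3340×(0.479 + 12.69) = −39374.06.
Balance: K_1 = K_2 + 8.17×ρ, so ρ = (K_1 − K_2)/8.17 = 24918.1/8.17 = 3050 kg/m³.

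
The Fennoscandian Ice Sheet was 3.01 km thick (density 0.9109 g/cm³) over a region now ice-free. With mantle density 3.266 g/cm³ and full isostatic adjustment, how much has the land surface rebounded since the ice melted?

Removing the load lets mantle flow back in; uplift u satisfies ρ_ice t = ρ_m u.
u = t ρ_ice/ρ_m = 3.01 km × 0.9109/3.266 = 0.84 km.

0.84 km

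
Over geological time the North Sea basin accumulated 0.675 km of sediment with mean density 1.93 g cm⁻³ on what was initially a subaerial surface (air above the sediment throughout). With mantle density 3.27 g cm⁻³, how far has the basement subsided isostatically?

0.398 km

Subaerial load: s = t ρ_sed / ρ_m = 0.675 km × 1.93/3.27 = 0.398 km.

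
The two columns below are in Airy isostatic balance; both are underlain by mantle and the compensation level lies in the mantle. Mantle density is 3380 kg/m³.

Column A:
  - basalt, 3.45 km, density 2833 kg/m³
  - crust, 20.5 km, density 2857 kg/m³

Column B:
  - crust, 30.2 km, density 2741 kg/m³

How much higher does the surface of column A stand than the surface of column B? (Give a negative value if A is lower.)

For any compensation level in the mantle, the mantle terms cancel and isostasy reduces to e = (Σt_A − Σt_B) − (Σ(ρt)_A − Σ(ρt)_B) / ρ_m.
Σt_A = 23.95 km; Σt_B = 30.2 km; Σ(ρt)_A = 68342.35; Σ(ρt)_B = 82778.2 (in km·kg/m³).
e = (23.95 − 30.2) − (68342.35 − 82778.2) / 3380 = −1.98 km.

−1.98 km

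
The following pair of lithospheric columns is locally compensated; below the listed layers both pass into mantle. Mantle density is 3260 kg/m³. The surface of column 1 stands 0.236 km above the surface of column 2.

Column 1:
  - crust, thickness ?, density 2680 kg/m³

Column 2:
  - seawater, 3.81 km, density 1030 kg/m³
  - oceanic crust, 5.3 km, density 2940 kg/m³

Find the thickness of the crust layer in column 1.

Take the compensation level at the base of the deeper column (depth z_c below the surface of column 1) and equate Σ ρ_i t_i down to z_c; mantle fills any gap and the z_c terms cancel.
Column 1: x×2680 + (z_c − 0 − x)×3260
Column 2: 0.236×0 + 3.81×1030 + 5.3×2940 + (z_c − 0.236 − 9.11)×3260
The z_c×3260 term appears on both sides and cancels. Collect the known terms of each column as K = Σ(ρt)_known − 3260 × (depth of known layers): K_1 = 0 − 3260×0 = 0; K_2 = 19506.3 − 3260×(0.236 + 9.11) = −10961.66.
Balance: K_1 − x×(3260 − 2680) = K_2, so x = (K_1 − K_2)/(3260 − 2680) = 10961.7/580 = 18.9 km.

18.9 km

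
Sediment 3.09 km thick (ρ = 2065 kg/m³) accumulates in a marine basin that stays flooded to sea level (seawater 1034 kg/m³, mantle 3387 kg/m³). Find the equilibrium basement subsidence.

1.35 km

Submarine loading: the sediment displaces seawater, and the subsidence is in turn flooded, so s (ρ_m − ρ_w) = t (ρ_sed − ρ_w).
s = 3.09 km × (2065 − 1034) / (3387 − 1034) = 1.35 km.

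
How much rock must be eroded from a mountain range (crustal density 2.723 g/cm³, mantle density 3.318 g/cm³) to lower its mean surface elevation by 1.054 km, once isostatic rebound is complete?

Net drop Δ = e − u = e − e ρ_c/ρ_m = e (ρ_m − ρ_c)/ρ_m.
e = Δ ρ_m/(ρ_m − ρ_c) = 1.054 km × 3.318/0.595 = 5.88 km.

5.88 km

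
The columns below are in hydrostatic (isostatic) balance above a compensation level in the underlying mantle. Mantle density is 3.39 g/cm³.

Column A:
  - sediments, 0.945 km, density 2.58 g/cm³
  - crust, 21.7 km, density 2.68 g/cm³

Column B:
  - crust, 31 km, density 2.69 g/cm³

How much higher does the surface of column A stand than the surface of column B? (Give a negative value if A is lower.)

−1.63 km

For any compensation level in the mantle, the mantle terms cancel and isostasy reduces to e = (Σt_A − Σt_B) − (Σ(ρt)_A − Σ(ρt)_B) / ρ_m.
Σt_A = 22.645 km; Σt_B = 31 km; Σ(ρt)_A = 60.5941; Σ(ρt)_B = 83.39 (in km·g/cm³).
e = (22.645 − 31) − (60.5941 − 83.39) / 3.39 = −1.63 km.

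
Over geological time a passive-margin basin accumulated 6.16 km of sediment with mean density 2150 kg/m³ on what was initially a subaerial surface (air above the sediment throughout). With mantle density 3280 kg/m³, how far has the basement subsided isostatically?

Subaerial load: s = t ρ_sed / ρ_m = 6.16 km × 2150/3280 = 4.04 km.

4.04 km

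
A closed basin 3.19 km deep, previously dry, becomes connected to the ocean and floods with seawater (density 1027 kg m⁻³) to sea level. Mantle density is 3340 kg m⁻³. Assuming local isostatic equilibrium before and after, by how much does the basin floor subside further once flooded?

1.42 km

After flooding the water column is d + s deep. Its weight must equal the weight of mantle displaced by the extra subsidence s: (d + s) ρ_w = s ρ_m.
s = d ρ_w / (ρ_m − ρ_w) = 3.19 km × 1027/(3340 − 1027) = 1.42 km.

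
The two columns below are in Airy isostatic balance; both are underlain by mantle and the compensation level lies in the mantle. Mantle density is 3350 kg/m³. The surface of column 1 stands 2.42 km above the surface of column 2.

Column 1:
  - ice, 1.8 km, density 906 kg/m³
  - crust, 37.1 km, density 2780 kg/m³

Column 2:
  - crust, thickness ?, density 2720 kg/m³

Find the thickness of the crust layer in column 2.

Take the compensation level at the base of the deeper column (depth z_c below the surface of column 1) and equate Σ ρ_i t_i down to z_c; mantle fills any gap and the z_c terms cancel.
Column 1: 1.8×906 + 37.1×2780 + (z_c − 38.9)×3350
Column 2: 2.42×0 + x×2720 + (z_c − 2.42 − 0 − x)×3350
The z_c×3350 term appears on both sides and cancels. Collect the known terms of each column as K = Σ(ρt)_known − 3350 × (depth of known layers): K_1 = 104768.8 − 3350×38.9 = −25546.2; K_2 = 0 − 3350×(2.42 + 0) = −8107.
Balance: K_1 = K_2 − x×(3350 − 2720), so x = (K_2 − K_1)/(3350 − 2720) = 17439.2/630 = 27.7 km.

27.7 km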